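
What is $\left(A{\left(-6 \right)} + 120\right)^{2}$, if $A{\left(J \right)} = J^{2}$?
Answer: $24336$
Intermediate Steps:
$\left(A{\left(-6 \right)} + 120\right)^{2} = \left(\left(-6\right)^{2} + 120\right)^{2} = \left(36 + 120\right)^{2} = 156^{2} = 24336$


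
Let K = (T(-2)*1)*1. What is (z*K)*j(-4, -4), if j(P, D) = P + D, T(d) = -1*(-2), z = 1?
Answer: -16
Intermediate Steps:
T(d) = 2
j(P, D) = D + P
K = 2 (K = (2*1)*1 = 2*1 = 2)
(z*K)*j(-4, -4) = (1*2)*(-4 - 4) = 2*(-8) = -16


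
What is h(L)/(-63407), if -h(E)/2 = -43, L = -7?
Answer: -86/63407 ≈ -0.0013563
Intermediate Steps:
h(E) = 86 (h(E) = -2*(-43) = 86)
h(L)/(-63407) = 86/(-63407) = 86*(-1/63407) = -86/63407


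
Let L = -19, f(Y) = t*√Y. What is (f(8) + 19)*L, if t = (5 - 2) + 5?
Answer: -361 - 304*√2 ≈ -790.92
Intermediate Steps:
t = 8 (t = 3 + 5 = 8)
f(Y) = 8*√Y
(f(8) + 19)*L = (8*√8 + 19)*(-19) = (8*(2*√2) + 19)*(-19) = (16*√2 + 19)*(-19) = (19 + 16*√2)*(-19) = -361 - 304*√2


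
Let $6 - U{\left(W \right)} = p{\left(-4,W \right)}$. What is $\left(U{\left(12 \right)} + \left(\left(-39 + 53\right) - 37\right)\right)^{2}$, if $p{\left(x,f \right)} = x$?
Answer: $169$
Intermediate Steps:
$U{\left(W \right)} = 10$ ($U{\left(W \right)} = 6 - -4 = 6 + 4 = 10$)
$\left(U{\left(12 \right)} + \left(\left(-39 + 53\right) - 37\right)\right)^{2} = \left(10 + \left(\left(-39 + 53\right) - 37\right)\right)^{2} = \left(10 + \left(14 - 37\right)\right)^{2} = \left(10 - 23\right)^{2} = \left(-13\right)^{2} = 169$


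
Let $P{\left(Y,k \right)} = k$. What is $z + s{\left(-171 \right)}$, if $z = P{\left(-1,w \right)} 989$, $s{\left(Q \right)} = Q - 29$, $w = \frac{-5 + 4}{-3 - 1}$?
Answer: $\frac{189}{4} \approx 47.25$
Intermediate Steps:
$w = \frac{1}{4}$ ($w = - \frac{1}{-4} = \left(-1\right) \left(- \frac{1}{4}\right) = \frac{1}{4} \approx 0.25$)
$s{\left(Q \right)} = -29 + Q$
$z = \frac{989}{4}$ ($z = \frac{1}{4} \cdot 989 = \frac{989}{4} \approx 247.25$)
$z + s{\left(-171 \right)} = \frac{989}{4} - 200 = \frac{189}{4}$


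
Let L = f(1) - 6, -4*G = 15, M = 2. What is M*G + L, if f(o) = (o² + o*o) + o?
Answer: -21/2 ≈ -10.500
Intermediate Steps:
f(o) = o + 2*o² (f(o) = (o² + o²) + o = 2*o² + o = o + 2*o²)
G = -15/4 (G = -¼*15 = -15/4 ≈ -3.7500)
L = -3 (L = 1*(1 + 2*1) - 6 = 1*(1 + 2) - 6 = 1*3 - 6 = 3 - 6 = -3)
M*G + L = 2*(-15/4) - 3 = -15/2 - 3 = -21/2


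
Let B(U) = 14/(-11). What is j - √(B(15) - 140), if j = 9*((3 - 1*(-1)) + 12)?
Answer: 144 - I*√17094/11 ≈ 144.0 - 11.886*I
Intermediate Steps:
B(U) = -14/11 (B(U) = 14*(-1/11) = -14/11)
j = 144 (j = 9*((3 + 1) + 12) = 9*(4 + 12) = 9*16 = 144)
j - √(B(15) - 140) = 144 - √(-14/11 - 140) = 144 - √(-1554/11) = 144 - I*√17094/11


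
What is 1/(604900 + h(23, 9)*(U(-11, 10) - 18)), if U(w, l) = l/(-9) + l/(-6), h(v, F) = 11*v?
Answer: 9/5396789 ≈ 1.6677e-6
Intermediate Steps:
U(w, l) = -5*l/18 (U(w, l) = l*(-1/9) + l*(-1/6) = -l/9 - l/6 = -5*l/18)
1/(604900 + h(23, 9)*(U(-11, 10) - 18)) = 1/(604900 + (11*23)*(-5/18*10 - 18)) = 1/(604900 + 253*(-25/9 - 18)) = 1/(604900 + 253*(-187/9)) = 1/(604900 - 47311/9) = 1/(5396789/9) = 9/5396789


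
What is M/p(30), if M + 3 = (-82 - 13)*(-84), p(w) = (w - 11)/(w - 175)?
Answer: -1156665/19 ≈ -60877.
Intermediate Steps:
p(w) = (-11 + w)/(-175 + w)
M = 7977 (M = -3 + (-82 - 13)*(-84) = -3 - 95*(-84) = -3 + 7980 = 7977)
M/p(30) = 7977/(((-11 + 30)/(-175 + 30))) = 7977/((19/(-145))) = 7977/((-1/145*19)) = 7977/(-19/145) = 7977*(-145/19) = -1156665/19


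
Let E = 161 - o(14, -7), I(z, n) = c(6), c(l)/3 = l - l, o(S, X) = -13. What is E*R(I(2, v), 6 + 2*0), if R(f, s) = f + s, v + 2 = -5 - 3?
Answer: 1044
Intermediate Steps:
v = -10 (v = -2 + (-5 - 3) = -2 - 8 = -10)
c(l) = 0 (c(l) = 3*(l - l) = 3*0 = 0)
I(z, n) = 0
E = 174 (E = 161 - 1*(-13) = 161 + 13 = 174)
E*R(I(2, v), 6 + 2*0) = 174*(0 + (6 + 2*0)) = 174*(0 + (6 + 0)) = 174*(0 + 6) = 174*6 = 1044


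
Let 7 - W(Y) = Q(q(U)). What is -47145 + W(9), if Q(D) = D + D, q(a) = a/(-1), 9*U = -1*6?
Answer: -141418/3 ≈ -47139.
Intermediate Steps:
U = -⅔ (U = (-1*6)/9 = (⅑)*(-6) = -⅔ ≈ -0.66667)
q(a) = -a (q(a) = a*(-1) = -a)
Q(D) = 2*D
W(Y) = 17/3 (W(Y) = 7 - 2*(-1*(-⅔)) = 7 - 2*2/3 = 7 - 1*4/3 = 7 - 4/3 = 17/3)
-47145 + W(9) = -47145 + 17/3 = -141418/3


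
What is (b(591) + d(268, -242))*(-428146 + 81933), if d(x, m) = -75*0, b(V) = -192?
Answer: 66472896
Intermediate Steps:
d(x, m) = 0
(b(591) + d(268, -242))*(-428146 + 81933) = (-192 + 0)*(-428146 + 81933) = -192*(-346213) = 66472896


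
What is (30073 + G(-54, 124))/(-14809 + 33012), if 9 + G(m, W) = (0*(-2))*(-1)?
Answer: 30064/18203 ≈ 1.6516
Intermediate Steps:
G(m, W) = -9 (G(m, W) = -9 + (0*(-2))*(-1) = -9 + 0*(-1) = -9 + 0 = -9)
(30073 + G(-54, 124))/(-14809 + 33012) = (30073 - 9)/(-14809 + 33012) = 30064/18203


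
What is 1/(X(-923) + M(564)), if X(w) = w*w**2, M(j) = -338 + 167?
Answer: -1/786330638 ≈ -1.2717e-9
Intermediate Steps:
M(j) = -171
X(w) = w**3
1/(X(-923) + M(564)) = 1/((-923)**3 - 171) = 1/(-786330467 - 171) = 1/(-786330638) = -1/786330638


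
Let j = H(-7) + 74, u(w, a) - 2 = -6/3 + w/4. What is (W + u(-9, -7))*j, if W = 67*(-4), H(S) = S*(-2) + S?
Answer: -87561/4 ≈ -21890.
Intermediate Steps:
H(S) = -S (H(S) = -2*S + S = -S)
u(w, a) = w/4 (u(w, a) = 2 + (-6/3 + w/4) = 2 + (-6*1/3 + w*(1/4)) = 2 + (-2 + w/4) = w/4)
W = -268
j = 81 (j = -1*(-7) + 74 = 7 + 74 = 81)
(W + u(-9, -7))*j = (-268 + (1/4)*(-9))*81 = (-268 - 9/4)*81 = -1081/4*81 = -87561/4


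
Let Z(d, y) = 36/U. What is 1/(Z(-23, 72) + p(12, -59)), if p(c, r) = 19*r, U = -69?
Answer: -23/25795 ≈ -0.00089165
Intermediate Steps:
Z(d, y) = -12/23 (Z(d, y) = 36/(-69) = 36*(-1/69) = -12/23)
1/(Z(-23, 72) + p(12, -59)) = 1/(-12/23 + 19*(-59)) = 1/(-12/23 - 1121) = 1/(-25795/23) = -23/25795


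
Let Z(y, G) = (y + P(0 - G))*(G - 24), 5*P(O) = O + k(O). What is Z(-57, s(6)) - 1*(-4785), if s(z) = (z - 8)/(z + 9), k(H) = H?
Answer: 6929227/1125 ≈ 6159.3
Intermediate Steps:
P(O) = 2*O/5 (P(O) = (O + O)/5 = (2*O)/5 = 2*O/5)
s(z) = (-8 + z)/(9 + z)
Z(y, G) = (-24 + G)*(y - 2*G/5) (Z(y, G) = (y + 2*(0 - G)/5)*(G - 24) = (y + 2*(-G)/5)*(-24 + G) = (y - 2*G/5)*(-24 + G) = (-24 + G)*(y - 2*G/5))
Z(-57, s(6)) - 1*(-4785) = (-24*(-57) - 2*(-8 + 6)**2/(9 + 6)**2/5 + 48*((-8 + 6)/(9 + 6))/5 + ((-8 + 6)/(9 + 6))*(-57)) - 1*(-4785) = (1368 - 2*(-2/15)**2/5 + 48*(-2/15)/5 + (-2/15)*(-57)) + 4785 = (1368 - 2*((1/15)*(-2))**2/5 + 48*((1/15)*(-2))/5 + ((1/15)*(-2))*(-57)) + 4785 = (1368 - 2*(-2/15)**2/5 + (48/5)*(-2/15) - 2/15*(-57)) + 4785 = (1368 - 2/5*4/225 - 32/25 + 38/5) + 4785 = (1368 - 8/1125 - 32/25 + 38/5) + 4785 = 1546102/1125 + 4785 = 6929227/1125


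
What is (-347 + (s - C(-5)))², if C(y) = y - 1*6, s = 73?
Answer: 69169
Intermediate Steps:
C(y) = -6 + y (C(y) = y - 6 = -6 + y)
(-347 + (s - C(-5)))² = (-347 + (73 - (-6 - 5)))² = (-347 + (73 - 1*(-11)))² = (-347 + (73 + 11))² = (-347 + 84)² = (-263)² = 69169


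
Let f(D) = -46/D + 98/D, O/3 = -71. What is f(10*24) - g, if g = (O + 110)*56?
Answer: 346093/60 ≈ 5768.2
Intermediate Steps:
O = -213 (O = 3*(-71) = -213)
g = -5768 (g = (-213 + 110)*56 = -103*56 = -5768)
f(D) = 52/D
f(10*24) - g = 52/((10*24)) - 1*(-5768) = 52/240 + 5768 = 52*(1/240) + 5768 = 13/60 + 5768 = 346093/60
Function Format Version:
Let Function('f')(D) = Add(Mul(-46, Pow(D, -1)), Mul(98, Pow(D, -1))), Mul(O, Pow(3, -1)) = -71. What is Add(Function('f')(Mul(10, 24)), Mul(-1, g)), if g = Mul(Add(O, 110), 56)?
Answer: Rational(346093, 60) ≈ 5768.2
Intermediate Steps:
O = -213 (O = Mul(3, -71) = -213)
g = -5768 (g = Mul(Add(-213, 110), 56) = Mul(-103, 56) = -5768)
Function('f')(D) = Mul(52, Pow(D, -1))
Add(Function('f')(Mul(10, 24)), Mul(-1, g)) = Add(Mul(52, Pow(Mul(10, 24), -1)), Mul(-1, -5768)) = Add(Mul(52, Pow(240, -1)), 5768) = Add(Mul(52, Rational(1, 240)), 5768) = Add(Rational(13, 60), 5768) = Rational(346093, 60)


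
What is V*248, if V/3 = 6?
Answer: 4464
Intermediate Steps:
V = 18 (V = 3*6 = 18)
V*248 = 18*248 = 4464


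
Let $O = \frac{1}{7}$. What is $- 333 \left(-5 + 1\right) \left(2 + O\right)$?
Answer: $\frac{19980}{7} \approx 2854.3$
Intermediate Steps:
$O = \frac{1}{7} \approx 0.14286$
$- 333 \left(-5 + 1\right) \left(2 + O\right) = - 333 \left(-5 + 1\right) \left(2 + \frac{1}{7}\right) = - 333 \left(\left(-4\right) \frac{15}{7}\right) = \left(-333\right) \left(- \frac{60}{7}\right) = \frac{19980}{7}$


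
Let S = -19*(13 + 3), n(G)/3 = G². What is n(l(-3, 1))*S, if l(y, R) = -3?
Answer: -8208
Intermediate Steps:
n(G) = 3*G²
S = -304 (S = -19*16 = -304)
n(l(-3, 1))*S = (3*(-3)²)*(-304) = (3*9)*(-304) = 27*(-304) = -8208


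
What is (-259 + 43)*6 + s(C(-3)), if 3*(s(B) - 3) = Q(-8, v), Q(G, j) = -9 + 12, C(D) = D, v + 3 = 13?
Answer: -1292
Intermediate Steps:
v = 10 (v = -3 + 13 = 10)
Q(G, j) = 3
s(B) = 4 (s(B) = 3 + (⅓)*3 = 3 + 1 = 4)
(-259 + 43)*6 + s(C(-3)) = (-259 + 43)*6 + 4 = -216*6 + 4 = -1296 + 4 = -1292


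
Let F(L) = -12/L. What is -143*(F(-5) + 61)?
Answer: -45331/5 ≈ -9066.2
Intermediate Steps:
-143*(F(-5) + 61) = -143*(-12/(-5) + 61) = -143*(-12*(-⅕) + 61) = -143*(12/5 + 61) = -143*317/5 = -45331/5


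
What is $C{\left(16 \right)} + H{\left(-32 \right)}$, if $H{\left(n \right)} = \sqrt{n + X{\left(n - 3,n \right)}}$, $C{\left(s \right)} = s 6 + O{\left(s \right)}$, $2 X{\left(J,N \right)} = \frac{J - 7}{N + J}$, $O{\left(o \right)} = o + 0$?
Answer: $112 + \frac{i \sqrt{142241}}{67} \approx 112.0 + 5.6291 i$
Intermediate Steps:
$O{\left(o \right)} = o$
$X{\left(J,N \right)} = \frac{-7 + J}{2 \left(J + N\right)}$ ($X{\left(J,N \right)} = \frac{\left(J - 7\right) \frac{1}{N + J}}{2} = \frac{\left(-7 + J\right) \frac{1}{J + N}}{2} = \frac{\frac{1}{J + N} \left(-7 + J\right)}{2} = \frac{-7 + J}{2 \left(J + N\right)}$)
$C{\left(s \right)} = 7 s$ ($C{\left(s \right)} = s 6 + s = 6 s + s = 7 s$)
$H{\left(n \right)} = \sqrt{n + \frac{-10 + n}{2 \left(-3 + 2 n\right)}}$ ($H{\left(n \right)} = \sqrt{n + \frac{-7 + \left(n - 3\right)}{2 \left(\left(n - 3\right) + n\right)}} = \sqrt{n + \frac{-7 + \left(-3 + n\right)}{2 \left(\left(-3 + n\right) + n\right)}} = \sqrt{n + \frac{-10 + n}{2 \left(-3 + 2 n\right)}}$)
$C{\left(16 \right)} + H{\left(-32 \right)} = 7 \cdot 16 + \frac{\sqrt{2} \sqrt{\frac{-10 - -160 + 4 \left(-32\right)^{2}}{-3 + 2 \left(-32\right)}}}{2} = 112 + \frac{\sqrt{2} \sqrt{\frac{-10 + 160 + 4 \cdot 1024}{-3 - 64}}}{2} = 112 + \frac{\sqrt{2} \sqrt{\frac{-10 + 160 + 4096}{-67}}}{2} = 112 + \frac{\sqrt{2} \sqrt{\left(- \frac{1}{67}\right) 4246}}{2} = 112 + \frac{\sqrt{2} \sqrt{- \frac{4246}{67}}}{2} = 112 + \frac{\sqrt{2} \frac{i \sqrt{284482}}{67}}{2} = 112 + \frac{i \sqrt{142241}}{67}$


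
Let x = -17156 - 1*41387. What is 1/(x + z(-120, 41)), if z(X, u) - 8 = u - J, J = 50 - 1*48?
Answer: -1/58496 ≈ -1.7095e-5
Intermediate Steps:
J = 2 (J = 50 - 48 = 2)
z(X, u) = 6 + u (z(X, u) = 8 + (u - 1*2) = 8 + (u - 2) = 8 + (-2 + u) = 6 + u)
x = -58543 (x = -17156 - 41387 = -58543)
1/(x + z(-120, 41)) = 1/(-58543 + (6 + 41)) = 1/(-58543 + 47) = 1/(-58496) = -1/58496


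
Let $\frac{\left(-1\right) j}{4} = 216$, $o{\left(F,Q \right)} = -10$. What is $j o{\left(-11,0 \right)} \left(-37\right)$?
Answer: $-319680$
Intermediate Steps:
$j = -864$ ($j = \left(-4\right) 216 = -864$)
$j o{\left(-11,0 \right)} \left(-37\right) = \left(-864\right) \left(-10\right) \left(-37\right) = 8640 \left(-37\right) = -319680$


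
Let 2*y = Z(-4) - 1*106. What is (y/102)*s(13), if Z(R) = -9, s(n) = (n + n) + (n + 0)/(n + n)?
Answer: -6095/408 ≈ -14.939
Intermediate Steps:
s(n) = ½ + 2*n (s(n) = 2*n + n/((2*n)) = 2*n + n*(1/(2*n)) = 2*n + ½ = ½ + 2*n)
y = -115/2 (y = (-9 - 1*106)/2 = (-9 - 106)/2 = (½)*(-115) = -115/2 ≈ -57.500)
(y/102)*s(13) = (-115/2/102)*(½ + 2*13) = ((1/102)*(-115/2))*(½ + 26) = -115/204*53/2 = -6095/408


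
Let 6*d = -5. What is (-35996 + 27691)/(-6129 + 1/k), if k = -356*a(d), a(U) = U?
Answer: 7391450/5454807 ≈ 1.3550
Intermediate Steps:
d = -⅚ (d = (⅙)*(-5) = -⅚ ≈ -0.83333)
k = 890/3 (k = -356*(-⅚) = 890/3 ≈ 296.67)
(-35996 + 27691)/(-6129 + 1/k) = (-35996 + 27691)/(-6129 + 1/(890/3)) = -8305/(-6129 + 3/890) = -8305/(-5454807/890) = -8305*(-890/5454807) = 7391450/5454807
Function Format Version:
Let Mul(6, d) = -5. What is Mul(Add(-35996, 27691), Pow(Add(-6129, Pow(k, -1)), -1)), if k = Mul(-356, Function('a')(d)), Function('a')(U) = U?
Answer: Rational(7391450, 5454807) ≈ 1.3550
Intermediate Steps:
d = Rational(-5, 6) (d = Mul(Rational(1, 6), -5) = Rational(-5, 6) ≈ -0.83333)
k = Rational(890, 3) (k = Mul(-356, Rational(-5, 6)) = Rational(890, 3) ≈ 296.67)
Mul(Add(-35996, 27691), Pow(Add(-6129, Pow(k, -1)), -1)) = Mul(Add(-35996, 27691), Pow(Add(-6129, Pow(Rational(890, 3), -1)), -1)) = Mul(-8305, Pow(Add(-6129, Rational(3, 890)), -1)) = Mul(-8305, Pow(Rational(-5454807, 890), -1)) = Mul(-8305, Rational(-890, 5454807)) = Rational(7391450, 5454807)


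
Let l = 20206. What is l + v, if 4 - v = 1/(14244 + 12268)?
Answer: 535807519/26512 ≈ 20210.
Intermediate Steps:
v = 106047/26512 (v = 4 - 1/(14244 + 12268) = 4 - 1/26512 = 106047/26512 ≈ 4.0000)
l + v = 20206 + 106047/26512 = 535807519/26512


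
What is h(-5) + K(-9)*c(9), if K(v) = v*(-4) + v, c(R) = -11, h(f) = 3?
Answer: -294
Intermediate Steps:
K(v) = -3*v (K(v) = -4*v + v = -3*v)
h(-5) + K(-9)*c(9) = 3 - 3*(-9)*(-11) = 3 + 27*(-11) = 3 - 297 = -294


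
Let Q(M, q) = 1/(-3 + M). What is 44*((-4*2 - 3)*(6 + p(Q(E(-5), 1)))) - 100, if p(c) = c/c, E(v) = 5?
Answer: -3488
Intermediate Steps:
p(c) = 1
44*((-4*2 - 3)*(6 + p(Q(E(-5), 1)))) - 100 = 44*((-4*2 - 3)*(6 + 1)) - 100 = 44*((-8 - 3)*7) - 100 = 44*(-11*7) - 100 = 44*(-77) - 100 = -3388 - 100 = -3488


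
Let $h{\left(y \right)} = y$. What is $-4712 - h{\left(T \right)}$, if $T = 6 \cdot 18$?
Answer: $-4820$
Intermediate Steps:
$T = 108$
$-4712 - h{\left(T \right)} = -4712 - 108 = -4820$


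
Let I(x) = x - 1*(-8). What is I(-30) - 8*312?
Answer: -2518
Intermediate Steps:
I(x) = 8 + x (I(x) = x + 8 = 8 + x)
I(-30) - 8*312 = (8 - 30) - 8*312 = -22 - 1*2496 = -22 - 2496 = -2518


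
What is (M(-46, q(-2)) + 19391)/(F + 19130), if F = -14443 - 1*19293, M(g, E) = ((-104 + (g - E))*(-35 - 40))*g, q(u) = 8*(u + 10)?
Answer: 718909/14606 ≈ 49.220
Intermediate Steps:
q(u) = 80 + 8*u (q(u) = 8*(10 + u) = 80 + 8*u)
M(g, E) = g*(7800 - 75*g + 75*E) (M(g, E) = ((-104 + g - E)*(-75))*g = (7800 - 75*g + 75*E)*g = g*(7800 - 75*g + 75*E))
F = -33736 (F = -14443 - 19293 = -33736)
(M(-46, q(-2)) + 19391)/(F + 19130) = (75*(-46)*(104 + (80 + 8*(-2)) - 1*(-46)) + 19391)/(-33736 + 19130) = (75*(-46)*(104 + (80 - 16) + 46) + 19391)/(-14606) = (75*(-46)*(104 + 64 + 46) + 19391)*(-1/14606) = (75*(-46)*214 + 19391)*(-1/14606) = (-738300 + 19391)*(-1/14606) = -718909*(-1/14606) = 718909/14606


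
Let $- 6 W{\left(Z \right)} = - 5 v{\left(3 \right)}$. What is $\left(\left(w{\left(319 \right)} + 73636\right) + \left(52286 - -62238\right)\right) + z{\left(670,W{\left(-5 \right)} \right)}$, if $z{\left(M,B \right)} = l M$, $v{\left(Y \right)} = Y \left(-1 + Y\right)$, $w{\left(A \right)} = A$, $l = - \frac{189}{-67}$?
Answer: $190369$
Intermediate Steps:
$l = \frac{189}{67}$ ($l = \left(-189\right) \left(- \frac{1}{67}\right) = \frac{189}{67} \approx 2.8209$)
$W{\left(Z \right)} = 5$ ($W{\left(Z \right)} = - \frac{\left(-5\right) 3 \left(-1 + 3\right)}{6} = - \frac{\left(-5\right) 3 \cdot 2}{6} = - \frac{\left(-5\right) 6}{6} = \left(- \frac{1}{6}\right) \left(-30\right) = 5$)
$z{\left(M,B \right)} = \frac{189 M}{67}$
$\left(\left(w{\left(319 \right)} + 73636\right) + \left(52286 - -62238\right)\right) + z{\left(670,W{\left(-5 \right)} \right)} = \left(\left(319 + 73636\right) + \left(52286 - -62238\right)\right) + \frac{189}{67} \cdot 670 = \left(73955 + \left(52286 + 62238\right)\right) + 1890 = \left(73955 + 114524\right) + 1890 = 188479 + 1890 = 190369$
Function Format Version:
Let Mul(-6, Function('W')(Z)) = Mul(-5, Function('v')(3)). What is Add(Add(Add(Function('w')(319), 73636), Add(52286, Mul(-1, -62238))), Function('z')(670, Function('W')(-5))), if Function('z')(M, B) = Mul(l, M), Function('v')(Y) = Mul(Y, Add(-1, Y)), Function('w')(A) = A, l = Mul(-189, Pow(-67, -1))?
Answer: 190369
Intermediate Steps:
l = Rational(189, 67) (l = Mul(-189, Rational(-1, 67)) = Rational(189, 67) ≈ 2.8209)
Function('W')(Z) = 5 (Function('W')(Z) = Mul(Rational(-1, 6), Mul(-5, Mul(3, Add(-1, 3)))) = Mul(Rational(-1, 6), Mul(-5, Mul(3, 2))) = Mul(Rational(-1, 6), Mul(-5, 6)) = Mul(Rational(-1, 6), -30) = 5)
Function('z')(M, B) = Mul(Rational(189, 67), M)
Add(Add(Add(Function('w')(319), 73636), Add(52286, Mul(-1, -62238))), Function('z')(670, Function('W')(-5))) = Add(Add(Add(319, 73636), Add(52286, Mul(-1, -62238))), Mul(Rational(189, 67), 670)) = Add(Add(73955, Add(52286, 62238)), 1890) = Add(Add(73955, 114524), 1890) = Add(188479, 1890) = 190369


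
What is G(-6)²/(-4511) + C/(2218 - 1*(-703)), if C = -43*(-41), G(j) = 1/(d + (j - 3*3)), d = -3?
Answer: 2576734411/4269228444 ≈ 0.60356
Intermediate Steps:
G(j) = 1/(-12 + j) (G(j) = 1/(-3 + (j - 3*3)) = 1/(-3 + (j - 9)) = 1/(-3 + (-9 + j)) = 1/(-12 + j))
C = 1763
G(-6)²/(-4511) + C/(2218 - 1*(-703)) = (1/(-12 - 6))²/(-4511) + 1763/(2218 - 1*(-703)) = (1/(-18))²*(-1/4511) + 1763/(2218 + 703) = (-1/18)²*(-1/4511) + 1763/2921 = (1/324)*(-1/4511) + 1763*(1/2921) = -1/1461564 + 1763/2921 = 2576734411/4269228444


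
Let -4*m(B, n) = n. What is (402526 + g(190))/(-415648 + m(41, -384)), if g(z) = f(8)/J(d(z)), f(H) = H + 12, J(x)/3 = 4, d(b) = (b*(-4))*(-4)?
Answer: -1207583/1246656 ≈ -0.96866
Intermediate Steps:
m(B, n) = -n/4
d(b) = 16*b (d(b) = -4*b*(-4) = 16*b)
J(x) = 12 (J(x) = 3*4 = 12)
f(H) = 12 + H
g(z) = 5/3 (g(z) = (12 + 8)/12 = 20*(1/12) = 5/3)
(402526 + g(190))/(-415648 + m(41, -384)) = (402526 + 5/3)/(-415648 - 1/4*(-384)) = 1207583/(3*(-415648 + 96)) = (1207583/3)/(-415552) = (1207583/3)*(-1/415552) = -1207583/1246656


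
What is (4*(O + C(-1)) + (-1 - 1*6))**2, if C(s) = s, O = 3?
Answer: 1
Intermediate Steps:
(4*(O + C(-1)) + (-1 - 1*6))**2 = (4*(3 - 1) + (-1 - 1*6))**2 = (4*2 + (-1 - 6))**2 = (8 - 7)**2 = 1**2 = 1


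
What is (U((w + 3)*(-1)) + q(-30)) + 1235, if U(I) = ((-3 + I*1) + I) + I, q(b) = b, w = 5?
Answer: 1178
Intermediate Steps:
U(I) = -3 + 3*I (U(I) = ((-3 + I) + I) + I = (-3 + 2*I) + I = -3 + 3*I)
(U((w + 3)*(-1)) + q(-30)) + 1235 = ((-3 + 3*((5 + 3)*(-1))) - 30) + 1235 = ((-3 + 3*(8*(-1))) - 30) + 1235 = ((-3 + 3*(-8)) - 30) + 1235 = ((-3 - 24) - 30) + 1235 = (-27 - 30) + 1235 = -57 + 1235 = 1178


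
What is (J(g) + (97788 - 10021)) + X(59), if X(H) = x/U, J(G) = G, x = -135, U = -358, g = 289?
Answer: 31524183/358 ≈ 88056.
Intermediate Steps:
X(H) = 135/358 (X(H) = -135/(-358) = -135*(-1/358) = 135/358)
(J(g) + (97788 - 10021)) + X(59) = (289 + (97788 - 10021)) + 135/358 = (289 + 87767) + 135/358 = 88056 + 135/358 = 31524183/358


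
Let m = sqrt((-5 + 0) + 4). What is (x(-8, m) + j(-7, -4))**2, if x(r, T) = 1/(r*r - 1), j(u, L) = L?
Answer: 63001/3969 ≈ 15.873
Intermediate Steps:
m = I (m = sqrt(-5 + 4) = sqrt(-1) = I ≈ 1.0*I)
x(r, T) = 1/(-1 + r**2) (x(r, T) = 1/(r**2 - 1) = 1/(-1 + r**2))
(x(-8, m) + j(-7, -4))**2 = (1/(-1 + (-8)**2) - 4)**2 = (1/(-1 + 64) - 4)**2 = (1/63 - 4)**2 = (-251/63)**2 = 63001/3969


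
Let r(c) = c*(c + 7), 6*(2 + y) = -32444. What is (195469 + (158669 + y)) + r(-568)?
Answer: 2002130/3 ≈ 6.6738e+5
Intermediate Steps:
y = -16228/3 (y = -2 + (1/6)*(-32444) = -2 - 16222/3 = -16228/3 ≈ -5409.3)
r(c) = c*(7 + c)
(195469 + (158669 + y)) + r(-568) = (195469 + (158669 - 16228/3)) - 568*(7 - 568) = (195469 + 459779/3) - 568*(-561) = 1046186/3 + 318648 = 2002130/3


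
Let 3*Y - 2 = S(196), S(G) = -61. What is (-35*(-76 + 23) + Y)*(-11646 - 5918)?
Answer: -96707384/3 ≈ -3.2236e+7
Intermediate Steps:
Y = -59/3 (Y = 2/3 + (1/3)*(-61) = 2/3 - 61/3 = -59/3 ≈ -19.667)
(-35*(-76 + 23) + Y)*(-11646 - 5918) = (-35*(-76 + 23) - 59/3)*(-11646 - 5918) = (-35*(-53) - 59/3)*(-17564) = (1855 - 59/3)*(-17564) = (5506/3)*(-17564) = -96707384/3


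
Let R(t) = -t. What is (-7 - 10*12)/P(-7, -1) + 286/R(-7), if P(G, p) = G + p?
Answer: 3177/56 ≈ 56.732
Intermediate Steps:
(-7 - 10*12)/P(-7, -1) + 286/R(-7) = (-7 - 10*12)/(-7 - 1) + 286/((-1*(-7))) = (-7 - 120)/(-8) + 286/7 = -127*(-1/8) + 286*(1/7) = 127/8 + 286/7 = 3177/56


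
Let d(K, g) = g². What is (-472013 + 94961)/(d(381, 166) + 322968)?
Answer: -94263/87631 ≈ -1.0757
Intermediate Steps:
(-472013 + 94961)/(d(381, 166) + 322968) = (-472013 + 94961)/(166² + 322968) = -377052/(27556 + 322968) = -377052/350524 = -377052*1/350524 = -94263/87631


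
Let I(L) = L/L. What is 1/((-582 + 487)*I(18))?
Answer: -1/95 ≈ -0.010526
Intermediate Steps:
I(L) = 1
1/((-582 + 487)*I(18)) = 1/((-582 + 487)*1) = 1/(-95) = -1/95*1 = -1/95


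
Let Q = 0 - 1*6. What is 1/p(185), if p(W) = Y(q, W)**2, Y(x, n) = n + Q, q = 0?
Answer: 1/32041 ≈ 3.1210e-5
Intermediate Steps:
Q = -6 (Q = 0 - 6 = -6)
Y(x, n) = -6 + n (Y(x, n) = n - 6 = -6 + n)
p(W) = (-6 + W)**2
1/p(185) = 1/((-6 + 185)**2) = 1/(179**2) = 1/32041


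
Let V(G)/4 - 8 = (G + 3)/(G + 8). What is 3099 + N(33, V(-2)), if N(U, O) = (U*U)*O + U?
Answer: 38706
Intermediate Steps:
V(G) = 32 + 4*(3 + G)/(8 + G) (V(G) = 32 + 4*((G + 3)/(G + 8)) = 32 + 4*((3 + G)/(8 + G)) = 32 + 4*(3 + G)/(8 + G))
N(U, O) = U + O*U² (N(U, O) = U²*O + U = O*U² + U = U + O*U²)
3099 + N(33, V(-2)) = 3099 + 33*(1 + (4*(67 + 9*(-2))/(8 - 2))*33) = 3099 + 33*(1 + (4*(67 - 18)/6)*33) = 3099 + 33*(1 + (4*(⅙)*49)*33) = 3099 + 33*(1 + (98/3)*33) = 3099 + 33*(1 + 1078) = 3099 + 33*1079 = 3099 + 35607 = 38706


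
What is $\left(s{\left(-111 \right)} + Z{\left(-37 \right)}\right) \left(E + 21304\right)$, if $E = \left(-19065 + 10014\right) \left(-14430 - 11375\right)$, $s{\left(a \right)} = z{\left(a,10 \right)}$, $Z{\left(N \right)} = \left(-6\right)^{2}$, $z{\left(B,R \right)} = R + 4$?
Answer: $11679117950$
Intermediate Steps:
$z{\left(B,R \right)} = 4 + R$
$Z{\left(N \right)} = 36$
$s{\left(a \right)} = 14$ ($s{\left(a \right)} = 4 + 10 = 14$)
$E = 233561055$ ($E = \left(-9051\right) \left(-25805\right) = 233561055$)
$\left(s{\left(-111 \right)} + Z{\left(-37 \right)}\right) \left(E + 21304\right) = \left(14 + 36\right) \left(233561055 + 21304\right) = 50 \cdot 233582359 = 11679117950$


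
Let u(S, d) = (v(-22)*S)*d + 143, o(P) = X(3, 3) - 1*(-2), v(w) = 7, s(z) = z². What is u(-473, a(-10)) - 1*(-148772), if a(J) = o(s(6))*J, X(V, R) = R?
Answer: 314465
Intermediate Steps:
o(P) = 5 (o(P) = 3 - 1*(-2) = 3 + 2 = 5)
a(J) = 5*J
u(S, d) = 143 + 7*S*d (u(S, d) = (7*S)*d + 143 = 7*S*d + 143 = 143 + 7*S*d)
u(-473, a(-10)) - 1*(-148772) = (143 + 7*(-473)*(5*(-10))) - 1*(-148772) = (143 + 7*(-473)*(-50)) + 148772 = (143 + 165550) + 148772 = 165693 + 148772 = 314465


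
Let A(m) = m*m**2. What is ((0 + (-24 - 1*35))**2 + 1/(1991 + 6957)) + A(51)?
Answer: 1218109137/8948 ≈ 1.3613e+5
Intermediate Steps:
A(m) = m**3
((0 + (-24 - 1*35))**2 + 1/(1991 + 6957)) + A(51) = ((0 + (-24 - 1*35))**2 + 1/(1991 + 6957)) + 51**3 = ((0 + (-24 - 35))**2 + 1/8948) + 132651 = ((0 - 59)**2 + 1/8948) + 132651 = ((-59)**2 + 1/8948) + 132651 = (3481 + 1/8948) + 132651 = 31147989/8948 + 132651 = 1218109137/8948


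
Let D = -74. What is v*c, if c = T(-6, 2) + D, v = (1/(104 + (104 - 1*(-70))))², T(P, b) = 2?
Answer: -18/19321 ≈ -0.00093163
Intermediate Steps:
v = 1/77284 (v = (1/(104 + (104 + 70)))² = (1/(104 + 174))² = (1/278)² = 1/77284 ≈ 1.2939e-5)
c = -72 (c = 2 - 74 = -72)
v*c = (1/77284)*(-72) = -18/19321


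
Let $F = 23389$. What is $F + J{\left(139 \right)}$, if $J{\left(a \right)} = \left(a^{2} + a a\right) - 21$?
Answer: $62010$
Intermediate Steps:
$J{\left(a \right)} = -21 + 2 a^{2}$ ($J{\left(a \right)} = \left(a^{2} + a^{2}\right) - 21 = 2 a^{2} - 21 = -21 + 2 a^{2}$)
$F + J{\left(139 \right)} = 23389 - \left(21 - 2 \cdot 139^{2}\right) = 23389 + \left(-21 + 2 \cdot 19321\right) = 23389 + \left(-21 + 38642\right) = 23389 + 38621 = 62010$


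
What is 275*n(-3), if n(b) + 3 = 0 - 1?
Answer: -1100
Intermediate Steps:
n(b) = -4 (n(b) = -3 + (0 - 1) = -3 - 1 = -4)
275*n(-3) = 275*(-4) = -1100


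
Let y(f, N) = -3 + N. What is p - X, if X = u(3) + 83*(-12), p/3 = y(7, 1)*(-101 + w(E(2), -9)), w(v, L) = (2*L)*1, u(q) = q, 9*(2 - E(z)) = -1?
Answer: 1707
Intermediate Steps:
E(z) = 19/9 (E(z) = 2 - 1/9*(-1) = 2 + 1/9 = 19/9)
w(v, L) = 2*L
p = 714 (p = 3*((-3 + 1)*(-101 + 2*(-9))) = 3*(-2*(-101 - 18)) = 3*(-2*(-119)) = 3*238 = 714)
X = -993 (X = 3 + 83*(-12) = 3 - 996 = -993)
p - X = 714 - 1*(-993) = 714 + 993 = 1707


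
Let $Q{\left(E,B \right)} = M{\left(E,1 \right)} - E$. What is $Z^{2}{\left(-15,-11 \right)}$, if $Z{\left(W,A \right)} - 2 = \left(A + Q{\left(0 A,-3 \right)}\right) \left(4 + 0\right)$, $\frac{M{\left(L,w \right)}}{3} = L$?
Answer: $1764$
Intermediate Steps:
$M{\left(L,w \right)} = 3 L$
$Q{\left(E,B \right)} = 2 E$ ($Q{\left(E,B \right)} = 3 E - E = 2 E$)
$Z{\left(W,A \right)} = 2 + 4 A$ ($Z{\left(W,A \right)} = 2 + \left(A + 2 \cdot 0 A\right) \left(4 + 0\right) = 2 + \left(A + 2 \cdot 0\right) 4 = 2 + \left(A + 0\right) 4 = 2 + A 4 = 2 + 4 A$)
$Z^{2}{\left(-15,-11 \right)} = \left(2 + 4 \left(-11\right)\right)^{2} = \left(2 - 44\right)^{2} = \left(-42\right)^{2} = 1764$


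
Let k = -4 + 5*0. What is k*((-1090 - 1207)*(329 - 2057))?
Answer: -15876864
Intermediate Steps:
k = -4 (k = -4 + 0 = -4)
k*((-1090 - 1207)*(329 - 2057)) = -4*(-1090 - 1207)*(329 - 2057) = -(-9188)*(-1728) = -4*3969216 = -15876864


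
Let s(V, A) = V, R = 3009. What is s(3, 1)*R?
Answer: 9027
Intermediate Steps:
s(3, 1)*R = 3*3009 = 9027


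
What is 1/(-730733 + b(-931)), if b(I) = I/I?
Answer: -1/730732 ≈ -1.3685e-6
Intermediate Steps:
b(I) = 1
1/(-730733 + b(-931)) = 1/(-730733 + 1) = 1/(-730732) = -1/730732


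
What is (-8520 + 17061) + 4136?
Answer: 12677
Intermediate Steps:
(-8520 + 17061) + 4136 = 8541 + 4136 = 12677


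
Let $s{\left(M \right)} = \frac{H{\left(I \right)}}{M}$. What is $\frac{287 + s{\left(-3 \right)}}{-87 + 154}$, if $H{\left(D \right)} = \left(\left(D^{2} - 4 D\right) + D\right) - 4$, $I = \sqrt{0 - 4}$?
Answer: $\frac{869}{201} + \frac{2 i}{67} \approx 4.3234 + 0.029851 i$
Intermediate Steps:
$I = 2 i$ ($I = \sqrt{-4} = 2 i \approx 2.0 i$)
$H{\left(D \right)} = -4 + D^{2} - 3 D$ ($H{\left(D \right)} = \left(D^{2} - 3 D\right) - 4 = -4 + D^{2} - 3 D$)
$s{\left(M \right)} = \frac{-8 - 6 i}{M}$ ($s{\left(M \right)} = \frac{-4 + \left(2 i\right)^{2} - 3 \cdot 2 i}{M} = \frac{-4 - 4 - 6 i}{M} = \frac{-8 - 6 i}{M}$)
$\frac{287 + s{\left(-3 \right)}}{-87 + 154} = \frac{287 + \frac{2 \left(-4 - 3 i\right)}{-3}}{-87 + 154} = \frac{287 + 2 \left(- \frac{1}{3}\right) \left(-4 - 3 i\right)}{67} = \left(287 + \left(\frac{8}{3} + 2 i\right)\right) \frac{1}{67} = \left(\frac{869}{3} + 2 i\right) \frac{1}{67} = \frac{869}{201} + \frac{2 i}{67}$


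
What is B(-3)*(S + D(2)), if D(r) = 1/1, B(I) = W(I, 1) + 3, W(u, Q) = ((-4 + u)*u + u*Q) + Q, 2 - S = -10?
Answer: 286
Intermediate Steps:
S = 12 (S = 2 - 1*(-10) = 2 + 10 = 12)
W(u, Q) = Q + Q*u + u*(-4 + u) (W(u, Q) = (u*(-4 + u) + Q*u) + Q = (Q*u + u*(-4 + u)) + Q = Q + Q*u + u*(-4 + u))
B(I) = 4 + I² - 3*I (B(I) = (1 + I² - 4*I + 1*I) + 3 = (1 + I² - 4*I + I) + 3 = (1 + I² - 3*I) + 3 = 4 + I² - 3*I)
D(r) = 1 (D(r) = 1*1 = 1)
B(-3)*(S + D(2)) = (4 + (-3)² - 3*(-3))*(12 + 1) = (4 + 9 + 9)*13 = 22*13 = 286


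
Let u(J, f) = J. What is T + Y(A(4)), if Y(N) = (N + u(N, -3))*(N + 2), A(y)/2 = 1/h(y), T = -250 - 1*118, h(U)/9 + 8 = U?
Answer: -59651/162 ≈ -368.22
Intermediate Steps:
h(U) = -72 + 9*U
T = -368 (T = -250 - 118 = -368)
A(y) = 2/(-72 + 9*y)
Y(N) = 2*N*(2 + N) (Y(N) = (N + N)*(N + 2) = (2*N)*(2 + N) = 2*N*(2 + N))
T + Y(A(4)) = -368 + 2*(2/(9*(-8 + 4)))*(2 + 2/(9*(-8 + 4))) = -368 + 2*((2/9)/(-4))*(2 + (2/9)/(-4)) = -368 + 2*((2/9)*(-1/4))*(2 + (2/9)*(-1/4)) = -368 + 2*(-1/18)*(2 - 1/18) = -368 + 2*(-1/18)*(35/18) = -368 - 35/162 = -59651/162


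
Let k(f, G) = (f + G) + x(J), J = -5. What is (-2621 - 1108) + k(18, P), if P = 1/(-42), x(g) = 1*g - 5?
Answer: -156283/42 ≈ -3721.0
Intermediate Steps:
x(g) = -5 + g (x(g) = g - 5 = -5 + g)
P = -1/42 ≈ -0.023810
k(f, G) = -10 + G + f (k(f, G) = (f + G) + (-5 - 5) = (G + f) - 10 = -10 + G + f)
(-2621 - 1108) + k(18, P) = (-2621 - 1108) + (-10 - 1/42 + 18) = -3729 + 335/42 = -156283/42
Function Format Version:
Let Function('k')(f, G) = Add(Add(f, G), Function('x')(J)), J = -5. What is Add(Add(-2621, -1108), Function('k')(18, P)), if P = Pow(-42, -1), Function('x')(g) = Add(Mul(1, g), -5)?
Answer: Rational(-156283, 42) ≈ -3721.0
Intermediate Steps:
Function('x')(g) = Add(-5, g) (Function('x')(g) = Add(g, -5) = Add(-5, g))
P = Rational(-1, 42) ≈ -0.023810
Function('k')(f, G) = Add(-10, G, f) (Function('k')(f, G) = Add(Add(f, G), Add(-5, -5)) = Add(Add(G, f), -10) = Add(-10, G, f))
Add(Add(-2621, -1108), Function('k')(18, P)) = Add(Add(-2621, -1108), Add(-10, Rational(-1, 42), 18)) = Add(-3729, Rational(335, 42)) = Rational(-156283, 42)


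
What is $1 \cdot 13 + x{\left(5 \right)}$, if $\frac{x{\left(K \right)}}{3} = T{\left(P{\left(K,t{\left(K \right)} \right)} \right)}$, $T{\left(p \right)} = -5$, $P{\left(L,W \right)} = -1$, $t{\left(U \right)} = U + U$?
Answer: $-2$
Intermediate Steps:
$t{\left(U \right)} = 2 U$
$x{\left(K \right)} = -15$ ($x{\left(K \right)} = 3 \left(-5\right) = -15$)
$1 \cdot 13 + x{\left(5 \right)} = 1 \cdot 13 - 15 = 13 - 15 = -2$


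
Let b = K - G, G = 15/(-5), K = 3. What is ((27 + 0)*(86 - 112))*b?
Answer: -4212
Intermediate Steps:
G = -3 (G = 15*(-⅕) = -3)
b = 6 (b = 3 - 1*(-3) = 3 + 3 = 6)
((27 + 0)*(86 - 112))*b = ((27 + 0)*(86 - 112))*6 = (27*(-26))*6 = -702*6 = -4212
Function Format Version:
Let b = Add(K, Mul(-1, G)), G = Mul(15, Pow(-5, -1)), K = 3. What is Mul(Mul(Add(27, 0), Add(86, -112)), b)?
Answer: -4212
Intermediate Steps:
G = -3 (G = Mul(15, Rational(-1, 5)) = -3)
b = 6 (b = Add(3, Mul(-1, -3)) = Add(3, 3) = 6)
Mul(Mul(Add(27, 0), Add(86, -112)), b) = Mul(Mul(Add(27, 0), Add(86, -112)), 6) = Mul(Mul(27, -26), 6) = Mul(-702, 6) = -4212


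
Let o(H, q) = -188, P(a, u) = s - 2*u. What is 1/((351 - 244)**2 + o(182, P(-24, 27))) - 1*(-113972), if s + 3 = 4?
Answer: 1283438693/11261 ≈ 1.1397e+5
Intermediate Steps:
s = 1 (s = -3 + 4 = 1)
P(a, u) = 1 - 2*u
1/((351 - 244)**2 + o(182, P(-24, 27))) - 1*(-113972) = 1/((351 - 244)**2 - 188) - 1*(-113972) = 1/(107**2 - 188) + 113972 = 1/(11449 - 188) + 113972 = 1/11261 + 113972 = 1283438693/11261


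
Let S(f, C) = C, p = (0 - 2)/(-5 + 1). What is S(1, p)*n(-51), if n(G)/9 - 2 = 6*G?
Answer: -1368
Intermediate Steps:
p = 1/2 (p = -2/(-4) = -2*(-1/4) = 1/2 ≈ 0.50000)
n(G) = 18 + 54*G (n(G) = 18 + 9*(6*G) = 18 + 54*G)
S(1, p)*n(-51) = (18 + 54*(-51))/2 = (18 - 2754)/2 = (1/2)*(-2736) = -1368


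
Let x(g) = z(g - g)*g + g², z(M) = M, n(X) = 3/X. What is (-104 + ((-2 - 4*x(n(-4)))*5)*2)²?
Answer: 85849/4 ≈ 21462.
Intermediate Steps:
x(g) = g² (x(g) = (g - g)*g + g² = 0*g + g² = 0 + g² = g²)
(-104 + ((-2 - 4*x(n(-4)))*5)*2)² = (-104 + ((-2 - 4*(3/(-4))²)*5)*2)² = (-104 + ((-2 - 4*(3*(-¼))²)*5)*2)² = (-104 + ((-2 - 4*(-¾)²)*5)*2)² = (-104 + ((-2 - 4*9/16)*5)*2)² = (-104 + ((-2 - 9/4)*5)*2)² = (-104 - 17/4*5*2)² = (-104 - 85/4*2)² = (-104 - 85/2)² = (-293/2)² = 85849/4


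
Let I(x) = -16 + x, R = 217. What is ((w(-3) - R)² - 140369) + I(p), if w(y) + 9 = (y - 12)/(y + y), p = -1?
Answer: -361735/4 ≈ -90434.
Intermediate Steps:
w(y) = -9 + (-12 + y)/(2*y) (w(y) = -9 + (y - 12)/(y + y) = -9 + (-12 + y)/((2*y)) = -9 + (-12 + y)*(1/(2*y)) = -9 + (-12 + y)/(2*y))
((w(-3) - R)² - 140369) + I(p) = (((-17/2 - 6/(-3)) - 1*217)² - 140369) + (-16 - 1) = (((-17/2 - 6*(-⅓)) - 217)² - 140369) - 17 = (((-17/2 + 2) - 217)² - 140369) - 17 = ((-13/2 - 217)² - 140369) - 17 = ((-447/2)² - 140369) - 17 = (199809/4 - 140369) - 17 = -361667/4 - 17 = -361735/4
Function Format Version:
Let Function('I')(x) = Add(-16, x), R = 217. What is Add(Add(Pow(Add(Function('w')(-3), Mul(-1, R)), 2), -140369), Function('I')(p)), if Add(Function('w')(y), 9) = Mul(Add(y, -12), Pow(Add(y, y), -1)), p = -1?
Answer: Rational(-361735, 4) ≈ -90434.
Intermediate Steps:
Function('w')(y) = Add(-9, Mul(Rational(1, 2), Pow(y, -1), Add(-12, y))) (Function('w')(y) = Add(-9, Mul(Add(y, -12), Pow(Add(y, y), -1))) = Add(-9, Mul(Add(-12, y), Pow(Mul(2, y), -1))) = Add(-9, Mul(Add(-12, y), Mul(Rational(1, 2), Pow(y, -1)))) = Add(-9, Mul(Rational(1, 2), Pow(y, -1), Add(-12, y))))
Add(Add(Pow(Add(Function('w')(-3), Mul(-1, R)), 2), -140369), Function('I')(p)) = Add(Add(Pow(Add(Add(Rational(-17, 2), Mul(-6, Pow(-3, -1))), Mul(-1, 217)), 2), -140369), Add(-16, -1)) = Add(Add(Pow(Add(Add(Rational(-17, 2), Mul(-6, Rational(-1, 3))), -217), 2), -140369), -17) = Add(Add(Pow(Add(Add(Rational(-17, 2), 2), -217), 2), -140369), -17) = Add(Add(Pow(Add(Rational(-13, 2), -217), 2), -140369), -17) = Add(Add(Pow(Rational(-447, 2), 2), -140369), -17) = Add(Add(Rational(199809, 4), -140369), -17) = Add(Rational(-361667, 4), -17) = Rational(-361735, 4)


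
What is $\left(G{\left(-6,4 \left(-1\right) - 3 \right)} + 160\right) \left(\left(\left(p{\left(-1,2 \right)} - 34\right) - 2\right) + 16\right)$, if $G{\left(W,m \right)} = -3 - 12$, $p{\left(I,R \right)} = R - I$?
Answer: $-2465$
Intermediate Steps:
$G{\left(W,m \right)} = -15$ ($G{\left(W,m \right)} = -3 - 12 = -15$)
$\left(G{\left(-6,4 \left(-1\right) - 3 \right)} + 160\right) \left(\left(\left(p{\left(-1,2 \right)} - 34\right) - 2\right) + 16\right) = \left(-15 + 160\right) \left(\left(\left(\left(2 - -1\right) - 34\right) - 2\right) + 16\right) = 145 \left(\left(\left(\left(2 + 1\right) - 34\right) - 2\right) + 16\right) = 145 \left(\left(\left(3 - 34\right) - 2\right) + 16\right) = 145 \left(\left(-31 - 2\right) + 16\right) = 145 \left(-33 + 16\right) = 145 \left(-17\right) = -2465$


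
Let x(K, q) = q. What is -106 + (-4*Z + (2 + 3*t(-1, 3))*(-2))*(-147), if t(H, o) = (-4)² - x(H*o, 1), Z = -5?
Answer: 10772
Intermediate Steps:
t(H, o) = 15 (t(H, o) = (-4)² - 1*1 = 16 - 1 = 15)
-106 + (-4*Z + (2 + 3*t(-1, 3))*(-2))*(-147) = -106 + (-4*(-5) + (2 + 3*15)*(-2))*(-147) = -106 + (20 + (2 + 45)*(-2))*(-147) = -106 + (20 + 47*(-2))*(-147) = -106 + (20 - 94)*(-147) = -106 - 74*(-147) = -106 + 10878 = 10772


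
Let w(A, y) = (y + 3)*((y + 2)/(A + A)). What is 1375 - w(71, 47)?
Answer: 96400/71 ≈ 1357.7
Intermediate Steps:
w(A, y) = (2 + y)*(3 + y)/(2*A) (w(A, y) = (3 + y)*((2 + y)/((2*A))) = (3 + y)*((2 + y)*(1/(2*A))) = (3 + y)*((2 + y)/(2*A)) = (2 + y)*(3 + y)/(2*A))
1375 - w(71, 47) = 1375 - (6 + 47² + 5*47)/(2*71) = 1375 - (6 + 2209 + 235)/(2*71) = 1375 - 2450/(2*71) = 1375 - 1*1225/71 = 1375 - 1225/71 = 96400/71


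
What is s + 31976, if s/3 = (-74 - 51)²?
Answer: 78851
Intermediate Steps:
s = 46875 (s = 3*(-74 - 51)² = 3*(-125)² = 3*15625 = 46875)
s + 31976 = 46875 + 31976 = 78851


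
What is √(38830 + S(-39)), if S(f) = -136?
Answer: √38694 ≈ 196.71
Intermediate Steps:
√(38830 + S(-39)) = √(38830 - 136) = √38694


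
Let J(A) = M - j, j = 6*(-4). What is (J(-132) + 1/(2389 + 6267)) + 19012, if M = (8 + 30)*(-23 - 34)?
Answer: 146026721/8656 ≈ 16870.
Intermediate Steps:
j = -24
M = -2166 (M = 38*(-57) = -2166)
J(A) = -2142 (J(A) = -2166 - 1*(-24) = -2166 + 24 = -2142)
(J(-132) + 1/(2389 + 6267)) + 19012 = (-2142 + 1/(2389 + 6267)) + 19012 = (-2142 + 1/8656) + 19012 = -18541151/8656 + 19012 = 146026721/8656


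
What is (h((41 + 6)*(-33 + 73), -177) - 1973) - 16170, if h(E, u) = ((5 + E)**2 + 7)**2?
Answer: 12625457627681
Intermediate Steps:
h(E, u) = (7 + (5 + E)**2)**2
(h((41 + 6)*(-33 + 73), -177) - 1973) - 16170 = ((7 + (5 + (41 + 6)*(-33 + 73))**2)**2 - 1973) - 16170 = ((7 + (5 + 47*40)**2)**2 - 1973) - 16170 = ((7 + (5 + 1880)**2)**2 - 1973) - 16170 = ((7 + 1885**2)**2 - 1973) - 16170 = ((7 + 3553225)**2 - 1973) - 16170 = (3553232**2 - 1973) - 16170 = (12625457645824 - 1973) - 16170 = 12625457643851 - 16170 = 12625457627681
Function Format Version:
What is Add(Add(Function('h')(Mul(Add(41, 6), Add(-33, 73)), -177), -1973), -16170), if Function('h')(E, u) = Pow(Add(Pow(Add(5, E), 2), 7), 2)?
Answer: 12625457627681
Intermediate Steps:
Function('h')(E, u) = Pow(Add(7, Pow(Add(5, E), 2)), 2)
Add(Add(Function('h')(Mul(Add(41, 6), Add(-33, 73)), -177), -1973), -16170) = Add(Add(Pow(Add(7, Pow(Add(5, Mul(Add(41, 6), Add(-33, 73))), 2)), 2), -1973), -16170) = Add(Add(Pow(Add(7, Pow(Add(5, Mul(47, 40)), 2)), 2), -1973), -16170) = Add(Add(Pow(Add(7, Pow(Add(5, 1880), 2)), 2), -1973), -16170) = Add(Add(Pow(Add(7, Pow(1885, 2)), 2), -1973), -16170) = Add(Add(Pow(Add(7, 3553225), 2), -1973), -16170) = Add(Add(Pow(3553232, 2), -1973), -16170) = Add(Add(12625457645824, -1973), -16170) = Add(12625457643851, -16170) = 12625457627681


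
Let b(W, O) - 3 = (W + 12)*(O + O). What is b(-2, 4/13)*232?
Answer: 27608/13 ≈ 2123.7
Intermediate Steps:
b(W, O) = 3 + 2*O*(12 + W) (b(W, O) = 3 + (W + 12)*(O + O) = 3 + (12 + W)*(2*O) = 3 + 2*O*(12 + W))
b(-2, 4/13)*232 = (3 + 24*(4/13) + 2*(4/13)*(-2))*232 = (3 + 96/13 - 16/13)*232 = (119/13)*232 = 27608/13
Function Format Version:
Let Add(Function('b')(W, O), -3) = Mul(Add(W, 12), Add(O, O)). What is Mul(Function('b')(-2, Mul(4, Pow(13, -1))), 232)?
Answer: Rational(27608, 13) ≈ 2123.7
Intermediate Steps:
Function('b')(W, O) = Add(3, Mul(2, O, Add(12, W))) (Function('b')(W, O) = Add(3, Mul(Add(W, 12), Add(O, O))) = Add(3, Mul(Add(12, W), Mul(2, O))) = Add(3, Mul(2, O, Add(12, W))))
Mul(Function('b')(-2, Mul(4, Pow(13, -1))), 232) = Mul(Add(3, Mul(24, Mul(4, Pow(13, -1))), Mul(2, Mul(4, Pow(13, -1)), -2)), 232) = Mul(Add(3, Mul(24, Mul(4, Rational(1, 13))), Mul(2, Mul(4, Rational(1, 13)), -2)), 232) = Mul(Add(3, Mul(24, Rational(4, 13)), Mul(2, Rational(4, 13), -2)), 232) = Mul(Add(3, Rational(96, 13), Rational(-16, 13)), 232) = Mul(Rational(119, 13), 232) = Rational(27608, 13)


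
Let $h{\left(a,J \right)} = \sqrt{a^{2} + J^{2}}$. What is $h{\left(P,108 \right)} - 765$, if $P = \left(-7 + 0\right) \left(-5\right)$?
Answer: $-765 + \sqrt{12889} \approx -651.47$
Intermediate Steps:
$P = 35$ ($P = \left(-7\right) \left(-5\right) = 35$)
$h{\left(a,J \right)} = \sqrt{J^{2} + a^{2}}$
$h{\left(P,108 \right)} - 765 = \sqrt{108^{2} + 35^{2}} - 765 = \sqrt{11664 + 1225} - 765 = \sqrt{12889} - 765 = -765 + \sqrt{12889}$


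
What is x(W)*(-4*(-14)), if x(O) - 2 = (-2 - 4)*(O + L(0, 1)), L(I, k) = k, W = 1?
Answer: -560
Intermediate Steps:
x(O) = -4 - 6*O (x(O) = 2 + (-2 - 4)*(O + 1) = 2 - 6*(1 + O) = 2 + (-6 - 6*O) = -4 - 6*O)
x(W)*(-4*(-14)) = (-4 - 6*1)*(-4*(-14)) = (-4 - 6)*56 = -10*56 = -560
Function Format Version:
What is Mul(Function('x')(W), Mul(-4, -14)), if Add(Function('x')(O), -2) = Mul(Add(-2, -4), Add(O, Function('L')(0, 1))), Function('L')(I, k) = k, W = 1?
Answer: -560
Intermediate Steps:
Function('x')(O) = Add(-4, Mul(-6, O)) (Function('x')(O) = Add(2, Mul(Add(-2, -4), Add(O, 1))) = Add(2, Mul(-6, Add(1, O))) = Add(2, Add(-6, Mul(-6, O))) = Add(-4, Mul(-6, O)))
Mul(Function('x')(W), Mul(-4, -14)) = Mul(Add(-4, Mul(-6, 1)), Mul(-4, -14)) = Mul(Add(-4, -6), 56) = Mul(-10, 56) = -560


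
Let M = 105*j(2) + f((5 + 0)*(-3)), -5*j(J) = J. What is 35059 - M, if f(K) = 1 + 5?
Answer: 35095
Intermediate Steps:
j(J) = -J/5
f(K) = 6
M = -36 (M = 105*(-1/5*2) + 6 = 105*(-2/5) + 6 = -42 + 6 = -36)
35059 - M = 35059 - 1*(-36) = 35059 + 36 = 35095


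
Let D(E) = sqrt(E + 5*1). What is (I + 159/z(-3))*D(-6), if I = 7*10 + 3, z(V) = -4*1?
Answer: 133*I/4 ≈ 33.25*I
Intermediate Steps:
z(V) = -4
I = 73 (I = 70 + 3 = 73)
D(E) = sqrt(5 + E) (D(E) = sqrt(E + 5) = sqrt(5 + E))
(I + 159/z(-3))*D(-6) = (73 + 159/(-4))*sqrt(5 - 6) = (73 + 159*(-1/4))*sqrt(-1) = (73 - 159/4)*I = 133*I/4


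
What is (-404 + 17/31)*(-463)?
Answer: 5790741/31 ≈ 1.8680e+5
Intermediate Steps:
(-404 + 17/31)*(-463) = -12507/31*(-463) = 5790741/31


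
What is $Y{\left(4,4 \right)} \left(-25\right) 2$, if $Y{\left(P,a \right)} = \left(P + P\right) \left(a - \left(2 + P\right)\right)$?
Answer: $800$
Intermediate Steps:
$Y{\left(P,a \right)} = 2 P \left(-2 + a - P\right)$
$Y{\left(4,4 \right)} \left(-25\right) 2 = 2 \cdot 4 \left(-2 + 4 - 4\right) \left(-25\right) 2 = 2 \cdot 4 \left(-2\right) \left(-25\right) 2 = \left(-16\right) \left(-25\right) 2 = 400 \cdot 2 = 800$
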